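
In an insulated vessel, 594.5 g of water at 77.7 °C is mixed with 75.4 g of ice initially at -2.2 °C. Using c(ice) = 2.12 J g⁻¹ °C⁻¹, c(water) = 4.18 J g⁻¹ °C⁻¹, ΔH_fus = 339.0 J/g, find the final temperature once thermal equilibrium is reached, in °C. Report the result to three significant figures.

T_f = 59.7 °C

Heat to bring ice to 0 °C and melt it: q₁ = 75.4×2.12×2.2 + 75.4×339.0 = 25912 J
Heat the water can supply cooling to 0 °C: 594.5×4.18×77.7 = 193085 J > q₁, so all ice melts.
Energy balance: 594.5×4.18×(77.7 − T) = 25912 + 75.4×4.18×(T − 0)
2485.01(77.7 − T) = 25912 + 315.172 T
193085 − 25912 = 2800.182 T
T = 167173 / 2800.182 = 59.70 °C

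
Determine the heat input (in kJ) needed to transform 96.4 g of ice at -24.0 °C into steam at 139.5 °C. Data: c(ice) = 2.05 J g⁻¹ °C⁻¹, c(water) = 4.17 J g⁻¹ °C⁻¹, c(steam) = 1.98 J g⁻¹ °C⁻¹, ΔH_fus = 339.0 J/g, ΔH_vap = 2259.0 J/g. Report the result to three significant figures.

q1 (heat ice -24.0→0.0 °C): 96.4 × 2.05 × 24.0 = 4743 J
q2 (melt at 0 °C): 96.4 × 339.0 = 32680 J
q3 (heat water 0.0→100.0 °C): 96.4 × 4.17 × 100.0 = 40199 J
q4 (vaporize at 100 °C): 96.4 × 2259.0 = 217768 J
q5 (heat steam 100.0→139.5 °C): 96.4 × 1.98 × 39.5 = 7539 J
Total: 4743 + 32680 + 40199 + 217768 + 7539 = 302929 J = 303 kJ

q = 303 kJ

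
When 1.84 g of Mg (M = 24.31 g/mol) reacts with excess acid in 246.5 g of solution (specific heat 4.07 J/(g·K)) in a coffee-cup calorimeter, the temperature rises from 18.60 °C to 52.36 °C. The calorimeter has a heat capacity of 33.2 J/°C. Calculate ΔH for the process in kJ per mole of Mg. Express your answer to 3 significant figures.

ΔH = -462 kJ/mol

|ΔT| = |52.36 − 18.60| = 33.76 °C
|q_surr| = (246.5 × 4.07 + 33.2) × 33.76 = 1036.455 × 33.76 = 34990 J
n(Mg) = 1.84 / 24.31 = 0.07569 mol
Temperature rose, so q_rxn = −|q_surr| = -34.99 kJ
ΔH = q_rxn / n = -462.3 kJ/mol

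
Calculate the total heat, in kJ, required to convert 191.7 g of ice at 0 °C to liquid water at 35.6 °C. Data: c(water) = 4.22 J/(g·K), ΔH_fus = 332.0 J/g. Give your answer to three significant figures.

q1 (melt at 0 °C): 191.7 × 332.0 = 63644 J
q2 (heat water 0.0→35.6 °C): 191.7 × 4.22 × 35.6 = 28799 J
Total: 63644 + 28799 = 92443 J = 92.4 kJ

q = 92.4 kJ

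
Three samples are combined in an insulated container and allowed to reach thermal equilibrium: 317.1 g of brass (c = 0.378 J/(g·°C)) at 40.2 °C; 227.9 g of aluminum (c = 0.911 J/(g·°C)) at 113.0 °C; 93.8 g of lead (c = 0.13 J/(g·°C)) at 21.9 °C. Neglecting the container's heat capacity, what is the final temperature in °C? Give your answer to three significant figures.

T_f = 84.0 °C

Σ mᵢcᵢ(T − Tᵢ) = 0  ⇒  T = Σ mᵢcᵢTᵢ / Σ mᵢcᵢ
Σ mᵢcᵢ = 317.1×0.378 + 227.9×0.911 + 93.8×0.13 = 339.6747
Σ mᵢcᵢTᵢ = 119.8638×40.2 + 207.6169×113.0 + 12.194×21.9 = 28546
T = 28546 / 339.6747 = 84.04 °C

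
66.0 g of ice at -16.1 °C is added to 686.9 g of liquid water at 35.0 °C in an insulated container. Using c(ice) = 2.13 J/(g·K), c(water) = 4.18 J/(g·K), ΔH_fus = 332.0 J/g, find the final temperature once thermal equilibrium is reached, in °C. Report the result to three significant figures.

T_f = 24.3 °C

Heat to bring ice to 0 °C and melt it: q₁ = 66.0×2.13×16.1 + 66.0×332.0 = 24175 J
Heat the water can supply cooling to 0 °C: 686.9×4.18×35.0 = 100493 J > q₁, so all ice melts.
Energy balance: 686.9×4.18×(35.0 − T) = 24175 + 66.0×4.18×(T − 0)
2871.242(35.0 − T) = 24175 + 275.88 T
100493 − 24175 = 3147.122 T
T = 76318 / 3147.122 = 24.25 °C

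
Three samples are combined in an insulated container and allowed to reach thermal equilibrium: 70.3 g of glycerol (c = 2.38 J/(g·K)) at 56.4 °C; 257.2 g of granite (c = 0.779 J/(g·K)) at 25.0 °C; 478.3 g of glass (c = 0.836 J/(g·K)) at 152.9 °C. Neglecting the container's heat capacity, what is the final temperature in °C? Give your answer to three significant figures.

Σ mᵢcᵢ(T − Tᵢ) = 0  ⇒  T = Σ mᵢcᵢTᵢ / Σ mᵢcᵢ
Σ mᵢcᵢ = 70.3×2.38 + 257.2×0.779 + 478.3×0.836 = 767.5316
Σ mᵢcᵢTᵢ = 167.314×56.4 + 200.3588×25.0 + 399.8588×152.9 = 75584
T = 75584 / 767.5316 = 98.48 °C

T_f = 98.5 °C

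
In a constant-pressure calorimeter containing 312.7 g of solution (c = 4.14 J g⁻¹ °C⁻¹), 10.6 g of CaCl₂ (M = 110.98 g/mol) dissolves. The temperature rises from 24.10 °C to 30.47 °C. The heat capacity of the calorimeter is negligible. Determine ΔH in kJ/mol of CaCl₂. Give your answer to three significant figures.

ΔH = -86.3 kJ/mol

|ΔT| = |30.47 − 24.10| = 6.37 °C
|q_surr| = (312.7 × 4.14) × 6.37 = 1294.578 × 6.37 = 8246 J
n(CaCl₂) = 10.6 / 110.98 = 0.09551 mol
Temperature rose, so q_rxn = −|q_surr| = -8.246 kJ
ΔH = q_rxn / n = -86.34 kJ/mol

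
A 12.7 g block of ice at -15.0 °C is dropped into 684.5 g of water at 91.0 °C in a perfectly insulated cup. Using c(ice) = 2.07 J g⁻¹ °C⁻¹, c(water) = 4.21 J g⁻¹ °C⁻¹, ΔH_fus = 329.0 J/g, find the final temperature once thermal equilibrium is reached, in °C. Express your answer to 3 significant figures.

T_f = 87.8 °C

Heat to bring ice to 0 °C and melt it: q₁ = 12.7×2.07×15.0 + 12.7×329.0 = 4572.6 J
Heat the water can supply cooling to 0 °C: 684.5×4.21×91.0 = 262239 J > q₁, so all ice melts.
Energy balance: 684.5×4.21×(91.0 − T) = 4572.6 + 12.7×4.21×(T − 0)
2881.745(91.0 − T) = 4572.6 + 53.467 T
262239 − 4572.6 = 2935.212 T
T = 257666.4 / 2935.212 = 87.78 °C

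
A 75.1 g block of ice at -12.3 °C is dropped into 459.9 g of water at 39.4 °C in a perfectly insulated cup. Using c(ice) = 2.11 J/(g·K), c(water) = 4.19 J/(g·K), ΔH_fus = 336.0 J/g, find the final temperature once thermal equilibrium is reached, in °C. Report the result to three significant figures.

T_f = 21.7 °C

Heat to bring ice to 0 °C and melt it: q₁ = 75.1×2.11×12.3 + 75.1×336.0 = 27183 J
Heat the water can supply cooling to 0 °C: 459.9×4.19×39.4 = 75923.1 J > q₁, so all ice melts.
Energy balance: 459.9×4.19×(39.4 − T) = 27183 + 75.1×4.19×(T − 0)
1926.981(39.4 − T) = 27183 + 314.669 T
75923.1 − 27183 = 2241.650 T
T = 48740.1 / 2241.650 = 21.74 °C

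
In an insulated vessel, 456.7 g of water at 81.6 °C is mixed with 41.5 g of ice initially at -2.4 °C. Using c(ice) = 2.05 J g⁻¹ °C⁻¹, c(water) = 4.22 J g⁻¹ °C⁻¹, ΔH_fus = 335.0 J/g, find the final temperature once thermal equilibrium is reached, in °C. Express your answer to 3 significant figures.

Heat to bring ice to 0 °C and melt it: q₁ = 41.5×2.05×2.4 + 41.5×335.0 = 14107 J
Heat the water can supply cooling to 0 °C: 456.7×4.22×81.6 = 157266 J > q₁, so all ice melts.
Energy balance: 456.7×4.22×(81.6 − T) = 14107 + 41.5×4.22×(T − 0)
1927.274(81.6 − T) = 14107 + 175.13 T
157266 − 14107 = 2102.404 T
T = 143159 / 2102.404 = 68.09 °C

T_f = 68.1 °C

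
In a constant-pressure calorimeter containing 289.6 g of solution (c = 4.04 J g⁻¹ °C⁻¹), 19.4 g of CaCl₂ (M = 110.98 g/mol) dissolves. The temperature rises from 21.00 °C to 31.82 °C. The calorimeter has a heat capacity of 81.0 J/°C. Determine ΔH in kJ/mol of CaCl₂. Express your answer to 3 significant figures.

ΔH = -77.4 kJ/mol

|ΔT| = |31.82 − 21.00| = 10.82 °C
|q_surr| = (289.6 × 4.04 + 81.0) × 10.82 = 1250.984 × 10.82 = 13536 J
n(CaCl₂) = 19.4 / 110.98 = 0.17481 mol
Temperature rose, so q_rxn = −|q_surr| = -13.536 kJ
ΔH = q_rxn / n = -77.43 kJ/mol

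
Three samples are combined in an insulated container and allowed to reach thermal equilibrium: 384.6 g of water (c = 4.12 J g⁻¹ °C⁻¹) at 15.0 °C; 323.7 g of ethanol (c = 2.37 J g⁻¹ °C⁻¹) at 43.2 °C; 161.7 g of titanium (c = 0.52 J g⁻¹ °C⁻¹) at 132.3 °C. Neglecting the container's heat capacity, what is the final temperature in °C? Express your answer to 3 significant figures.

T_f = 27.9 °C

Σ mᵢcᵢ(T − Tᵢ) = 0  ⇒  T = Σ mᵢcᵢTᵢ / Σ mᵢcᵢ
Σ mᵢcᵢ = 384.6×4.12 + 323.7×2.37 + 161.7×0.52 = 2435.805
Σ mᵢcᵢTᵢ = 1584.552×15.0 + 767.169×43.2 + 84.084×132.3 = 68034
T = 68034 / 2435.805 = 27.93 °C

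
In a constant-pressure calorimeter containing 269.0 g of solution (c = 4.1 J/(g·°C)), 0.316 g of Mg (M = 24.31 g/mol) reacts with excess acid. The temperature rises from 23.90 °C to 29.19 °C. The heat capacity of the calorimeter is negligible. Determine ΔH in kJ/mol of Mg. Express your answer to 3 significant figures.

ΔH = -449 kJ/mol

|ΔT| = |29.19 − 23.90| = 5.29 °C
|q_surr| = (269.0 × 4.1) × 5.29 = 1102.9 × 5.29 = 5834 J
n(Mg) = 0.316 / 24.31 = 0.01300 mol
Temperature rose, so q_rxn = −|q_surr| = -5.834 kJ
ΔH = q_rxn / n = -448.8 kJ/mol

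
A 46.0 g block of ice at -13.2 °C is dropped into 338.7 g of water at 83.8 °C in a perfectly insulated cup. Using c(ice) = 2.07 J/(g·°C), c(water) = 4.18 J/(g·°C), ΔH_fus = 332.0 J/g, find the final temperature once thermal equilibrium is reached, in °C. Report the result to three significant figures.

Heat to bring ice to 0 °C and melt it: q₁ = 46.0×2.07×13.2 + 46.0×332.0 = 16529 J
Heat the water can supply cooling to 0 °C: 338.7×4.18×83.8 = 118641 J > q₁, so all ice melts.
Energy balance: 338.7×4.18×(83.8 − T) = 16529 + 46.0×4.18×(T − 0)
1415.766(83.8 − T) = 16529 + 192.28 T
118641 − 16529 = 1608.046 T
T = 102112 / 1608.046 = 63.50 °C

T_f = 63.5 °C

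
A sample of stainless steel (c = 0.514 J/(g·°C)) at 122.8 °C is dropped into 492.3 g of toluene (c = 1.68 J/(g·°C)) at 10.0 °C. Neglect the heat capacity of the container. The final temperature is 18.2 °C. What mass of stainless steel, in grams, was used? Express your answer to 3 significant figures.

m = 126 g

q_gained = (492.3 × 1.68) × (18.2 − 10.0) = 6782 J
q_lost = m × 0.514 × (122.8 − 18.2) = 53.7644 m
m = 6782 / 53.7644 = 126 g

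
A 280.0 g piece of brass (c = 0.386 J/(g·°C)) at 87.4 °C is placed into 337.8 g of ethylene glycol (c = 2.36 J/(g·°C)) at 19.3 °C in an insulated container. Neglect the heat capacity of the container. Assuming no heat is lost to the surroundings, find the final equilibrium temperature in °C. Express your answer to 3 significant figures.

T_f = 27.4 °C

Heat lost by brass = heat gained by ethylene glycol.
(280.0)(0.386)(87.4 − T) = (337.8)(2.36)(T − 19.3)
108.08 (87.4 − T) = 797.208 (T − 19.3)
9446.2 − 108.08 T = 797.208 T − 15386
24832.2 = 905.288 T
T = 27.43 °C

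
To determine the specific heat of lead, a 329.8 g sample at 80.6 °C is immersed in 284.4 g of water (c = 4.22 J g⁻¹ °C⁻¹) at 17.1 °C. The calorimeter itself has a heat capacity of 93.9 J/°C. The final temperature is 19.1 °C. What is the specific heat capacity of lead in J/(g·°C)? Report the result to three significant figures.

c = 0.128 J/(g·°C)

q_gained = (284.4 × 4.22 + 93.9) × (19.1 − 17.1) = 2588 J
q_lost = 329.8 × c × (80.6 − 19.1) = 20282.7 c
Set equal: c = 2588 / 20282.7 = 0.128 J/(g·°C)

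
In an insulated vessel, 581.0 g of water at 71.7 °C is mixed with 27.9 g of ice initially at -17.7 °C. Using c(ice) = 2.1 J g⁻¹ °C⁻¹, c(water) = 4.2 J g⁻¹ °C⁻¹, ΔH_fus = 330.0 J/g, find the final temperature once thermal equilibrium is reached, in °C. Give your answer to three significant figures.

Heat to bring ice to 0 °C and melt it: q₁ = 27.9×2.1×17.7 + 27.9×330.0 = 10244 J
Heat the water can supply cooling to 0 °C: 581.0×4.2×71.7 = 174962 J > q₁, so all ice melts.
Energy balance: 581.0×4.2×(71.7 − T) = 10244 + 27.9×4.2×(T − 0)
2440.2(71.7 − T) = 10244 + 117.18 T
174962 − 10244 = 2557.38 T
T = 164718 / 2557.38 = 64.41 °C

T_f = 64.4 °C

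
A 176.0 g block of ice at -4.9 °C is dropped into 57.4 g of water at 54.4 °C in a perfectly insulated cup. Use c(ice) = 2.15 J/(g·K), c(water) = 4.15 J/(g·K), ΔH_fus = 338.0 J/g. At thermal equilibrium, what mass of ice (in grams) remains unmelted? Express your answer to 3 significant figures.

Heat to warm all ice to 0 °C: 176.0×2.15×4.9 = 1854.2 J
Heat released by water cooling to 0 °C: 57.4×4.15×54.4 = 12959 J
12959 J < 1854.2 + 176.0×338.0 = 61342.2 J, so not all ice melts; final T = 0 °C.
Heat left for melting: 12959 − 1854.2 = 11104.8 J
Mass melted = 11104.8 / 338.0 = 32.85 g
Ice remaining = 176.0 − 32.85 = 143.15 g

m_ice remaining = 143 g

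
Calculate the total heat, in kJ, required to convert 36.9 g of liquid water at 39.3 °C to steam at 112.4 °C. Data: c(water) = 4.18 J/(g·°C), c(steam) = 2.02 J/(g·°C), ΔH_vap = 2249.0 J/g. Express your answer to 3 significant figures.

q = 93.3 kJ

q1 (heat water 39.3→100.0 °C): 36.9 × 4.18 × 60.7 = 9362 J
q2 (vaporize at 100 °C): 36.9 × 2249.0 = 82988 J
q3 (heat steam 100.0→112.4 °C): 36.9 × 2.02 × 12.4 = 924 J
Total: 9362 + 82988 + 924 = 93274 J = 93.3 kJ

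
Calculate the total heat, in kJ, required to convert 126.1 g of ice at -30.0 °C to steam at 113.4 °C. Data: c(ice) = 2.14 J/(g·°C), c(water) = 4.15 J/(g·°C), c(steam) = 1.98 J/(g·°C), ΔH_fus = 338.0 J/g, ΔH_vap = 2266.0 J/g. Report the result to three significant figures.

q = 392 kJ

q1 (heat ice -30.0→0.0 °C): 126.1 × 2.14 × 30.0 = 8096 J
q2 (melt at 0 °C): 126.1 × 338.0 = 42622 J
q3 (heat water 0.0→100.0 °C): 126.1 × 4.15 × 100.0 = 52332 J
q4 (vaporize at 100 °C): 126.1 × 2266.0 = 285743 J
q5 (heat steam 100.0→113.4 °C): 126.1 × 1.98 × 13.4 = 3346 J
Total: 8096 + 42622 + 52332 + 285743 + 3346 = 392139 J = 392 kJ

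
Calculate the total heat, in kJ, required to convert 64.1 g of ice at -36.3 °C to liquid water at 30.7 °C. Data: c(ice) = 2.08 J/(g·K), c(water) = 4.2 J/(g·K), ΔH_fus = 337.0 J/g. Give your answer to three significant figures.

q1 (heat ice -36.3→0.0 °C): 64.1 × 2.08 × 36.3 = 4840 J
q2 (melt at 0 °C): 64.1 × 337.0 = 21602 J
q3 (heat water 0.0→30.7 °C): 64.1 × 4.2 × 30.7 = 8265 J
Total: 4840 + 21602 + 8265 = 34707 J = 34.7 kJ

q = 34.7 kJ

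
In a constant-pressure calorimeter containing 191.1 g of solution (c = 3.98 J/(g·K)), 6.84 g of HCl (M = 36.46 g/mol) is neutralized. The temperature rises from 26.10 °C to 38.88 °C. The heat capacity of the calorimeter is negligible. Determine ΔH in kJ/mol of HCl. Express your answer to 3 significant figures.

|ΔT| = |38.88 − 26.10| = 12.78 °C
|q_surr| = (191.1 × 3.98) × 12.78 = 760.578 × 12.78 = 9720 J
n(HCl) = 6.84 / 36.46 = 0.1876 mol
Temperature rose, so q_rxn = −|q_surr| = -9.720 kJ
ΔH = q_rxn / n = -51.81 kJ/mol

ΔH = -51.8 kJ/mol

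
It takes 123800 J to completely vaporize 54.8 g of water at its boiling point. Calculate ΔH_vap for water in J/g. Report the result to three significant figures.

ΔH_vap = 2260 J/g

ΔH_vap = q / m = 123800 / 54.8 = 2260 J/g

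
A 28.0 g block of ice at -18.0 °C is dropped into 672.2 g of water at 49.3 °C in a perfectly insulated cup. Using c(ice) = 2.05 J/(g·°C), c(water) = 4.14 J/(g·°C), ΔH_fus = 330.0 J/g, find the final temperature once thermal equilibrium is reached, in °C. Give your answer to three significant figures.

Heat to bring ice to 0 °C and melt it: q₁ = 28.0×2.05×18.0 + 28.0×330.0 = 10273 J
Heat the water can supply cooling to 0 °C: 672.2×4.14×49.3 = 137197 J > q₁, so all ice melts.
Energy balance: 672.2×4.14×(49.3 − T) = 10273 + 28.0×4.14×(T − 0)
2782.908(49.3 − T) = 10273 + 115.92 T
137197 − 10273 = 2898.828 T
T = 126924 / 2898.828 = 43.78 °C

T_f = 43.8 °C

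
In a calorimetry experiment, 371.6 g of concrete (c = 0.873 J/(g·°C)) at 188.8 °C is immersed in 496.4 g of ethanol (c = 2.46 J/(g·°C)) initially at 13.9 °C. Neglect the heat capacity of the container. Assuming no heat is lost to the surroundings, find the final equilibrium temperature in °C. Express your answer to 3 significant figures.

Heat lost by concrete = heat gained by ethanol.
(371.6)(0.873)(188.8 − T) = (496.4)(2.46)(T − 13.9)
324.4068 (188.8 − T) = 1221.144 (T − 13.9)
61248 − 324.4068 T = 1221.144 T − 16974
78222 = 1545.5508 T
T = 50.61 °C

T_f = 50.6 °C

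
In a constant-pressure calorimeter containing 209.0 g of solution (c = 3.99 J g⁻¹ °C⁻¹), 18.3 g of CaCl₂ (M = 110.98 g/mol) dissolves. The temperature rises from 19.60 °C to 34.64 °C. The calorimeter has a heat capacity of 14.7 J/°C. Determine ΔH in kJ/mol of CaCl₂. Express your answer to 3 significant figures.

ΔH = -77.4 kJ/mol

|ΔT| = |34.64 − 19.60| = 15.04 °C
|q_surr| = (209.0 × 3.99 + 14.7) × 15.04 = 848.61 × 15.04 = 12760 J
n(CaCl₂) = 18.3 / 110.98 = 0.1649 mol
Temperature rose, so q_rxn = −|q_surr| = -12.76 kJ
ΔH = q_rxn / n = -77.38 kJ/mol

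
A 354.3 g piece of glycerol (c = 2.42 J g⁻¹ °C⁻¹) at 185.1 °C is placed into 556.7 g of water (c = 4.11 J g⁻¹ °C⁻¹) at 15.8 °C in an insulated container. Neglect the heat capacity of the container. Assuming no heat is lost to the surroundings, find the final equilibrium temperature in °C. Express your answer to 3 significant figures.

Heat lost by glycerol = heat gained by water.
(354.3)(2.42)(185.1 − T) = (556.7)(4.11)(T − 15.8)
857.406 (185.1 − T) = 2288.037 (T − 15.8)
158706 − 857.406 T = 2288.037 T − 36151.0
194857.0 = 3145.443 T
T = 61.949 °C

T_f = 61.9 °C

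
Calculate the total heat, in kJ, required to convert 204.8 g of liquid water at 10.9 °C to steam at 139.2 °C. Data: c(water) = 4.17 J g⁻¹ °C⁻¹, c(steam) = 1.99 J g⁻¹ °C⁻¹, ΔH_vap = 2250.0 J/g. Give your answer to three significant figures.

q = 553 kJ

q1 (heat water 10.9→100.0 °C): 204.8 × 4.17 × 89.1 = 76093 J
q2 (vaporize at 100 °C): 204.8 × 2250.0 = 460800 J
q3 (heat steam 100.0→139.2 °C): 204.8 × 1.99 × 39.2 = 15976 J
Total: 76093 + 460800 + 15976 = 552869 J = 553 kJ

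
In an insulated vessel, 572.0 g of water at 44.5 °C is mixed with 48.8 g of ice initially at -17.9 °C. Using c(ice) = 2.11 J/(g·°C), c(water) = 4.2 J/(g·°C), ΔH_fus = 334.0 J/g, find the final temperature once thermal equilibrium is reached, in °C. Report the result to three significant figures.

T_f = 34.0 °C

Heat to bring ice to 0 °C and melt it: q₁ = 48.8×2.11×17.9 + 48.8×334.0 = 18142 J
Heat the water can supply cooling to 0 °C: 572.0×4.2×44.5 = 106907 J > q₁, so all ice melts.
Energy balance: 572.0×4.2×(44.5 − T) = 18142 + 48.8×4.2×(T − 0)
2402.4(44.5 − T) = 18142 + 204.96 T
106907 − 18142 = 2607.36 T
T = 88765 / 2607.36 = 34.04 °C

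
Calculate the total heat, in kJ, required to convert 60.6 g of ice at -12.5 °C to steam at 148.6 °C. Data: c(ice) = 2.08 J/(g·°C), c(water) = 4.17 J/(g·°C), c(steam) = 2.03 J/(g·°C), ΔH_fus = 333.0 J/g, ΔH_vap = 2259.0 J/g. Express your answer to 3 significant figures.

q = 190 kJ

q1 (heat ice -12.5→0.0 °C): 60.6 × 2.08 × 12.5 = 1576 J
q2 (melt at 0 °C): 60.6 × 333.0 = 20180 J
q3 (heat water 0.0→100.0 °C): 60.6 × 4.17 × 100.0 = 25270 J
q4 (vaporize at 100 °C): 60.6 × 2259.0 = 136895 J
q5 (heat steam 100.0→148.6 °C): 60.6 × 2.03 × 48.6 = 5979 J
Total: 1576 + 20180 + 25270 + 136895 + 5979 = 189900 J = 190 kJ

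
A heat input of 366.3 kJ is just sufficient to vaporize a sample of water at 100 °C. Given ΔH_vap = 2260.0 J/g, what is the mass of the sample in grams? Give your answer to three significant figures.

m = q / ΔH_vap = 366300 J / 2260.0 J/g = 162 g

m = 162 g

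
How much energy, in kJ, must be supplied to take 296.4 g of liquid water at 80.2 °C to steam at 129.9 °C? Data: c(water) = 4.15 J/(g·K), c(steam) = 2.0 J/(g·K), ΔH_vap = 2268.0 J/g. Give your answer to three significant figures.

q = 714 kJ

q1 (heat water 80.2→100.0 °C): 296.4 × 4.15 × 19.8 = 24355 J
q2 (vaporize at 100 °C): 296.4 × 2268.0 = 672235 J
q3 (heat steam 100.0→129.9 °C): 296.4 × 2.0 × 29.9 = 17725 J
Total: 24355 + 672235 + 17725 = 714315 J = 714 kJ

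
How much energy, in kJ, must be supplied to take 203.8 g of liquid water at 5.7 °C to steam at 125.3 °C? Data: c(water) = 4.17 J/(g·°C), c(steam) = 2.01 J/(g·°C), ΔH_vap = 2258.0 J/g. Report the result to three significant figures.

q1 (heat water 5.7→100.0 °C): 203.8 × 4.17 × 94.3 = 80140 J
q2 (vaporize at 100 °C): 203.8 × 2258.0 = 460180 J
q3 (heat steam 100.0→125.3 °C): 203.8 × 2.01 × 25.3 = 10364 J
Total: 80140 + 460180 + 10364 = 550684 J = 551 kJ

q = 551 kJ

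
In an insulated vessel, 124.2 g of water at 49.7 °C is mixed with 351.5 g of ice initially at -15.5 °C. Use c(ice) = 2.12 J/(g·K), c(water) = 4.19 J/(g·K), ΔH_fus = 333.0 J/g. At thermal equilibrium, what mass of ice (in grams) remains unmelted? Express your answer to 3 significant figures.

Heat to warm all ice to 0 °C: 351.5×2.12×15.5 = 11550 J
Heat released by water cooling to 0 °C: 124.2×4.19×49.7 = 25864 J
25864 J < 11550 + 351.5×333.0 = 128599.5 J, so not all ice melts; final T = 0 °C.
Heat left for melting: 25864 − 11550 = 14314 J
Mass melted = 14314 / 333.0 = 42.98 g
Ice remaining = 351.5 − 42.98 = 308.52 g

m_ice remaining = 309 g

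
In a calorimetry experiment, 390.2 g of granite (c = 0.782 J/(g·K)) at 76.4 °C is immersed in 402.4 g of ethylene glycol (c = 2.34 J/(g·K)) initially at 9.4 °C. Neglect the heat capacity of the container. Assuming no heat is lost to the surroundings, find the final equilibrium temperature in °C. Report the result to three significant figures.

Heat lost by granite = heat gained by ethylene glycol.
(390.2)(0.782)(76.4 − T) = (402.4)(2.34)(T − 9.4)
305.1364 (76.4 − T) = 941.616 (T − 9.4)
23312 − 305.1364 T = 941.616 T − 8851.2
32163.2 = 1246.7524 T
T = 25.80 °C

T_f = 25.8 °C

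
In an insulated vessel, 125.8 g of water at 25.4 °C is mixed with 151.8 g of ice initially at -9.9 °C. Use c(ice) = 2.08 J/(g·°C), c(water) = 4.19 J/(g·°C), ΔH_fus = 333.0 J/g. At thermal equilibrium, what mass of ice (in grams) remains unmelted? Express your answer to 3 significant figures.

Heat to warm all ice to 0 °C: 151.8×2.08×9.9 = 3125.9 J
Heat released by water cooling to 0 °C: 125.8×4.19×25.4 = 13388 J
13388 J < 3125.9 + 151.8×333.0 = 53675.3 J, so not all ice melts; final T = 0 °C.
Heat left for melting: 13388 − 3125.9 = 10262.1 J
Mass melted = 10262.1 / 333.0 = 30.82 g
Ice remaining = 151.8 − 30.82 = 120.98 g

m_ice remaining = 121 g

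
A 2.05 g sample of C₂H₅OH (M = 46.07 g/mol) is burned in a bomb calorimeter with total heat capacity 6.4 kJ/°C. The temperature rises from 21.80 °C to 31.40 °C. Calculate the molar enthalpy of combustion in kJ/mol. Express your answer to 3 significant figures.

ΔT = 31.40 − 21.80 = 9.60 °C
q_cal = C_cal × ΔT = 6.4 × 9.60 = 61.44 kJ
n = 2.05 / 46.07 = 0.04450 mol
q_rxn = −q_cal = -61.44 kJ
ΔH = -61.44 / 0.04450 = -1381 kJ/mol

ΔH = -1380 kJ/mol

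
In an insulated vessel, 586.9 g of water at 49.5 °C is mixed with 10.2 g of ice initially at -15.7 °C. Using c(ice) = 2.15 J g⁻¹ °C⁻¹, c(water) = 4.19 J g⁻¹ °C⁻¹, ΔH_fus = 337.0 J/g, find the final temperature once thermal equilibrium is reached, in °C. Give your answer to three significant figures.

Heat to bring ice to 0 °C and melt it: q₁ = 10.2×2.15×15.7 + 10.2×337.0 = 3781.7 J
Heat the water can supply cooling to 0 °C: 586.9×4.19×49.5 = 121726 J > q₁, so all ice melts.
Energy balance: 586.9×4.19×(49.5 − T) = 3781.7 + 10.2×4.19×(T − 0)
2459.111(49.5 − T) = 3781.7 + 42.738 T
121726 − 3781.7 = 2501.849 T
T = 117944.3 / 2501.849 = 47.14 °C

T_f = 47.1 °C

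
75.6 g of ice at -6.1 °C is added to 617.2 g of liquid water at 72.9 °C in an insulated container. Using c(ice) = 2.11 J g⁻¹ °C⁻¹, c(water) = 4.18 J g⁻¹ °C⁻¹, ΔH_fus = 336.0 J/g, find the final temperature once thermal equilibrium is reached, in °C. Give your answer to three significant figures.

T_f = 55.8 °C

Heat to bring ice to 0 °C and melt it: q₁ = 75.6×2.11×6.1 + 75.6×336.0 = 26375 J
Heat the water can supply cooling to 0 °C: 617.2×4.18×72.9 = 188074 J > q₁, so all ice melts.
Energy balance: 617.2×4.18×(72.9 − T) = 26375 + 75.6×4.18×(T − 0)
2579.896(72.9 − T) = 26375 + 316.008 T
188074 − 26375 = 2895.904 T
T = 161699 / 2895.904 = 55.84 °C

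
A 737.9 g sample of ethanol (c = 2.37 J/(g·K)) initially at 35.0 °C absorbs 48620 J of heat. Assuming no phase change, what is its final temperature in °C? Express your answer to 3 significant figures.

ΔT = q / (m c) = 48620 / (737.9 × 2.37) = 27.80 °C
T_f = 35.0 + 27.80 = 62.80 °C

T_f = 62.8 °C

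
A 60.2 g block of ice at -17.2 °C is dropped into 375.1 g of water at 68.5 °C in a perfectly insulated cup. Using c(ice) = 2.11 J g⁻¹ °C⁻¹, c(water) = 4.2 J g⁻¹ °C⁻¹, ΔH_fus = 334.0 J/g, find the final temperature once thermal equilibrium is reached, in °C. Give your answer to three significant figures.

Heat to bring ice to 0 °C and melt it: q₁ = 60.2×2.11×17.2 + 60.2×334.0 = 22292 J
Heat the water can supply cooling to 0 °C: 375.1×4.2×68.5 = 107916 J > q₁, so all ice melts.
Energy balance: 375.1×4.2×(68.5 − T) = 22292 + 60.2×4.2×(T − 0)
1575.42(68.5 − T) = 22292 + 252.84 T
107916 − 22292 = 1828.26 T
T = 85624 / 1828.26 = 46.83 °C

T_f = 46.8 °C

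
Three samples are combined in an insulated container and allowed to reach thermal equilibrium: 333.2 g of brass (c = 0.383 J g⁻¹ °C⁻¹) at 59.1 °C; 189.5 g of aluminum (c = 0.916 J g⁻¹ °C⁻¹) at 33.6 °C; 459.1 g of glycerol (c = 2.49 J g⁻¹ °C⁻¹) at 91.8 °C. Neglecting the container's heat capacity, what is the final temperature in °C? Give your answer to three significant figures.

T_f = 81.9 °C

Σ mᵢcᵢ(T − Tᵢ) = 0  ⇒  T = Σ mᵢcᵢTᵢ / Σ mᵢcᵢ
Σ mᵢcᵢ = 333.2×0.383 + 189.5×0.916 + 459.1×2.49 = 1444.3566
Σ mᵢcᵢTᵢ = 127.6156×59.1 + 173.582×33.6 + 1143.159×91.8 = 118320
T = 118320 / 1444.3566 = 81.92 °C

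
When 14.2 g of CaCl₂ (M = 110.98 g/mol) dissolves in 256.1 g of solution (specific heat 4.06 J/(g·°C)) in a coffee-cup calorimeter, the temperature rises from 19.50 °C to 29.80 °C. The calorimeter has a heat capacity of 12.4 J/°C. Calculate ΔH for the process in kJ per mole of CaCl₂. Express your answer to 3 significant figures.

ΔH = -84.7 kJ/mol

|ΔT| = |29.80 − 19.50| = 10.30 °C
|q_surr| = (256.1 × 4.06 + 12.4) × 10.30 = 1052.166 × 10.30 = 10840 J
n(CaCl₂) = 14.2 / 110.98 = 0.1280 mol
Temperature rose, so q_rxn = −|q_surr| = -10.84 kJ
ΔH = q_rxn / n = -84.69 kJ/mol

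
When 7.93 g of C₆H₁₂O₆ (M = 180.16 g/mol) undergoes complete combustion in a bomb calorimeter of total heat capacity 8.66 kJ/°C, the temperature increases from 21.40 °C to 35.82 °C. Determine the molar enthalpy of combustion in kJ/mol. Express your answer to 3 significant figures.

ΔH = -2840 kJ/mol

ΔT = 35.82 − 21.40 = 14.42 °C
q_cal = C_cal × ΔT = 8.66 × 14.42 = 124.8772 kJ
n = 7.93 / 180.16 = 0.04402 mol
q_rxn = −q_cal = -124.8772 kJ
ΔH = -124.8772 / 0.04402 = -2837 kJ/mol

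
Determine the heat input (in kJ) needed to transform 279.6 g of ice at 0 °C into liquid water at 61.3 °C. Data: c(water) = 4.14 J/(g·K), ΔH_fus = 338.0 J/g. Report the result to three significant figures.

q1 (melt at 0 °C): 279.6 × 338.0 = 94505 J
q2 (heat water 0.0→61.3 °C): 279.6 × 4.14 × 61.3 = 70957 J
Total: 94505 + 70957 = 165462 J = 165 kJ

q = 165 kJ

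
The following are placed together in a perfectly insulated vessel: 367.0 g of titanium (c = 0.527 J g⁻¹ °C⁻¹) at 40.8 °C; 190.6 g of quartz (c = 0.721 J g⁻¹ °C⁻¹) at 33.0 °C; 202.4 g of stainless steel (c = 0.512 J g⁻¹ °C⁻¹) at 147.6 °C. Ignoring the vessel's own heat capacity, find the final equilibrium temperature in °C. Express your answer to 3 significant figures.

T_f = 63.8 °C

Σ mᵢcᵢ(T − Tᵢ) = 0  ⇒  T = Σ mᵢcᵢTᵢ / Σ mᵢcᵢ
Σ mᵢcᵢ = 367.0×0.527 + 190.6×0.721 + 202.4×0.512 = 434.4604
Σ mᵢcᵢTᵢ = 193.409×40.8 + 137.4226×33.0 + 103.6288×147.6 = 27722
T = 27722 / 434.4604 = 63.81 °C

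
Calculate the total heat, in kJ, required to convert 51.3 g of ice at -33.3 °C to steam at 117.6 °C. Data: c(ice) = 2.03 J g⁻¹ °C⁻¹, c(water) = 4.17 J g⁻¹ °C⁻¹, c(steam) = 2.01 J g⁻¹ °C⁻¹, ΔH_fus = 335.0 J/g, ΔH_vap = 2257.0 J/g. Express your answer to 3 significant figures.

q = 160 kJ

q1 (heat ice -33.3→0.0 °C): 51.3 × 2.03 × 33.3 = 3468 J
q2 (melt at 0 °C): 51.3 × 335.0 = 17186 J
q3 (heat water 0.0→100.0 °C): 51.3 × 4.17 × 100.0 = 21392 J
q4 (vaporize at 100 °C): 51.3 × 2257.0 = 115784 J
q5 (heat steam 100.0→117.6 °C): 51.3 × 2.01 × 17.6 = 1815 J
Total: 3468 + 17186 + 21392 + 115784 + 1815 = 159645 J = 160 kJ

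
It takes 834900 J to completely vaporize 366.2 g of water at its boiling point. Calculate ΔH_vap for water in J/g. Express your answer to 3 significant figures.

ΔH_vap = 2280 J/g

ΔH_vap = q / m = 834900 / 366.2 = 2280 J/g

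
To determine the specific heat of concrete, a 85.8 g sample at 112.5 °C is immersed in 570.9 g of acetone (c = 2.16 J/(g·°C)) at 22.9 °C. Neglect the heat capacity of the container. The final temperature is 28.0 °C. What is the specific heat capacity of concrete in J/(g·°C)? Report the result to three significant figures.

q_gained = (570.9 × 2.16) × (28.0 − 22.9) = 6289 J
q_lost = 85.8 × c × (112.5 − 28.0) = 7250.1 c
Set equal: c = 6289 / 7250.1 = 0.867 J/(g·°C)

c = 0.867 J/(g·°C)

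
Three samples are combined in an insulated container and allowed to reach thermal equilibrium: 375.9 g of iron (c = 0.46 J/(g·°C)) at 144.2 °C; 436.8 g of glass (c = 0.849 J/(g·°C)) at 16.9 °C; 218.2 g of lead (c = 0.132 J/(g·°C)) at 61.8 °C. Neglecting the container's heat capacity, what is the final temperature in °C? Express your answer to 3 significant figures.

Σ mᵢcᵢ(T − Tᵢ) = 0  ⇒  T = Σ mᵢcᵢTᵢ / Σ mᵢcᵢ
Σ mᵢcᵢ = 375.9×0.46 + 436.8×0.849 + 218.2×0.132 = 572.5596
Σ mᵢcᵢTᵢ = 172.914×144.2 + 370.8432×16.9 + 28.8024×61.8 = 32981
T = 32981 / 572.5596 = 57.60 °C

T_f = 57.6 °C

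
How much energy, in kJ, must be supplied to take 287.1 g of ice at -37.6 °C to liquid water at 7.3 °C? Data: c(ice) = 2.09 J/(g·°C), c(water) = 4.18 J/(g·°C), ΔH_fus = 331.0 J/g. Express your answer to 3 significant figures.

q = 126 kJ

q1 (heat ice -37.6→0.0 °C): 287.1 × 2.09 × 37.6 = 22561 J
q2 (melt at 0 °C): 287.1 × 331.0 = 95030 J
q3 (heat water 0.0→7.3 °C): 287.1 × 4.18 × 7.3 = 8761 J
Total: 22561 + 95030 + 8761 = 126352 J = 126 kJ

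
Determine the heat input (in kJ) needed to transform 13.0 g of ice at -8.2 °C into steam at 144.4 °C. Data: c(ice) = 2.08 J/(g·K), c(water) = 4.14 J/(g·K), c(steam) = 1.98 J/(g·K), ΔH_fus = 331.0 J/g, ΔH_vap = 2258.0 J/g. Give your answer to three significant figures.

q1 (heat ice -8.2→0.0 °C): 13.0 × 2.08 × 8.2 = 222 J
q2 (melt at 0 °C): 13.0 × 331.0 = 4303 J
q3 (heat water 0.0→100.0 °C): 13.0 × 4.14 × 100.0 = 5382 J
q4 (vaporize at 100 °C): 13.0 × 2258.0 = 29354 J
q5 (heat steam 100.0→144.4 °C): 13.0 × 1.98 × 44.4 = 1143 J
Total: 222 + 4303 + 5382 + 29354 + 1143 = 40404 J = 40.4 kJ

q = 40.4 kJ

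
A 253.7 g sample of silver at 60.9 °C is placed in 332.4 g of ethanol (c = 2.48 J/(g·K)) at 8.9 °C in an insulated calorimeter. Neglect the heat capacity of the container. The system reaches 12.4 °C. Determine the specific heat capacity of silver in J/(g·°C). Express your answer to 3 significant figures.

q_gained = (332.4 × 2.48) × (12.4 − 8.9) = 2885 J
q_lost = 253.7 × c × (60.9 − 12.4) = 12304.45 c
Set equal: c = 2885 / 12304.45 = 0.234 J/(g·°C)

c = 0.234 J/(g·°C)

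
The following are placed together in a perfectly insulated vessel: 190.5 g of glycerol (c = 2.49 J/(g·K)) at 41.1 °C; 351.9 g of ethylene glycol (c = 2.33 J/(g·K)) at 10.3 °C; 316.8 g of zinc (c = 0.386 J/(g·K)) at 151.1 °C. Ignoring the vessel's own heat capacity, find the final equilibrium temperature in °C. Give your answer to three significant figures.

T_f = 32.8 °C

Σ mᵢcᵢ(T − Tᵢ) = 0  ⇒  T = Σ mᵢcᵢTᵢ / Σ mᵢcᵢ
Σ mᵢcᵢ = 190.5×2.49 + 351.9×2.33 + 316.8×0.386 = 1416.5568
Σ mᵢcᵢTᵢ = 474.345×41.1 + 819.927×10.3 + 122.2848×151.1 = 46418
T = 46418 / 1416.5568 = 32.77 °C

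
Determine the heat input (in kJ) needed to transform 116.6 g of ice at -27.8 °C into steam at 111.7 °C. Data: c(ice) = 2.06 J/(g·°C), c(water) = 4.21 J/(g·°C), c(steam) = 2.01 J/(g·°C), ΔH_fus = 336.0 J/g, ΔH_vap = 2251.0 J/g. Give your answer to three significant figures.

q = 360 kJ

q1 (heat ice -27.8→0.0 °C): 116.6 × 2.06 × 27.8 = 6677 J
q2 (melt at 0 °C): 116.6 × 336.0 = 39178 J
q3 (heat water 0.0→100.0 °C): 116.6 × 4.21 × 100.0 = 49089 J
q4 (vaporize at 100 °C): 116.6 × 2251.0 = 262467 J
q5 (heat steam 100.0→111.7 °C): 116.6 × 2.01 × 11.7 = 2742 J
Total: 6677 + 39178 + 49089 + 262467 + 2742 = 360153 J = 360 kJ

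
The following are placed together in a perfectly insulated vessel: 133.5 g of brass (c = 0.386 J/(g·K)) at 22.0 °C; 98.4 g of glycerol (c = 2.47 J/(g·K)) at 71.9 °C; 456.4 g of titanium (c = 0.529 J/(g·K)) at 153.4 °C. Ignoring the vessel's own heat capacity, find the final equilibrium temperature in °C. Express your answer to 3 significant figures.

Σ mᵢcᵢ(T − Tᵢ) = 0  ⇒  T = Σ mᵢcᵢTᵢ / Σ mᵢcᵢ
Σ mᵢcᵢ = 133.5×0.386 + 98.4×2.47 + 456.4×0.529 = 536.0146
Σ mᵢcᵢTᵢ = 51.531×22.0 + 243.048×71.9 + 241.4356×153.4 = 55645
T = 55645 / 536.0146 = 103.8 °C

T_f = 104 °C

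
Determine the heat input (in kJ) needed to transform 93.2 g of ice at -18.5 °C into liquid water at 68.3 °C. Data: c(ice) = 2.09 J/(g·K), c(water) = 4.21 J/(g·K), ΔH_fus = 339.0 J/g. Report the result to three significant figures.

q = 62.0 kJ

q1 (heat ice -18.5→0.0 °C): 93.2 × 2.09 × 18.5 = 3604 J
q2 (melt at 0 °C): 93.2 × 339.0 = 31595 J
q3 (heat water 0.0→68.3 °C): 93.2 × 4.21 × 68.3 = 26799 J
Total: 3604 + 31595 + 26799 = 61998 J = 62.0 kJ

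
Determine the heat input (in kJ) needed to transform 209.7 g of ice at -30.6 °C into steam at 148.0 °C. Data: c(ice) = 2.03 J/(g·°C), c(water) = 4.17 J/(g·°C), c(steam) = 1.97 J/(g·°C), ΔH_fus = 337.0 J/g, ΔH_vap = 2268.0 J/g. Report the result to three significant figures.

q = 667 kJ

q1 (heat ice -30.6→0.0 °C): 209.7 × 2.03 × 30.6 = 13026 J
q2 (melt at 0 °C): 209.7 × 337.0 = 70669 J
q3 (heat water 0.0→100.0 °C): 209.7 × 4.17 × 100.0 = 87445 J
q4 (vaporize at 100 °C): 209.7 × 2268.0 = 475600 J
q5 (heat steam 100.0→148.0 °C): 209.7 × 1.97 × 48.0 = 19829 J
Total: 13026 + 70669 + 87445 + 475600 + 19829 = 666569 J = 667 kJ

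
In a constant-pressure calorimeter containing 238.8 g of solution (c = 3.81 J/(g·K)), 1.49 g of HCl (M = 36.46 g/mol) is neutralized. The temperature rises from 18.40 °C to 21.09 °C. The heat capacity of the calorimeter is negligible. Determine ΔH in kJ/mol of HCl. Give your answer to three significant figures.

|ΔT| = |21.09 − 18.40| = 2.69 °C
|q_surr| = (238.8 × 3.81) × 2.69 = 909.828 × 2.69 = 2447 J
n(HCl) = 1.49 / 36.46 = 0.04087 mol
Temperature rose, so q_rxn = −|q_surr| = -2.447 kJ
ΔH = q_rxn / n = -59.87 kJ/mol

ΔH = -59.9 kJ/mol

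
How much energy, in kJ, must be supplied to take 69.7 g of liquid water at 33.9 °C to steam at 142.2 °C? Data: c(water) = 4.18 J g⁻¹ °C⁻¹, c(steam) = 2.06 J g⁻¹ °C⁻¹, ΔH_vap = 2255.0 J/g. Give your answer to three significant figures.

q1 (heat water 33.9→100.0 °C): 69.7 × 4.18 × 66.1 = 19258 J
q2 (vaporize at 100 °C): 69.7 × 2255.0 = 157174 J
q3 (heat steam 100.0→142.2 °C): 69.7 × 2.06 × 42.2 = 6059 J
Total: 19258 + 157174 + 6059 = 182491 J = 182 kJ

q = 182 kJ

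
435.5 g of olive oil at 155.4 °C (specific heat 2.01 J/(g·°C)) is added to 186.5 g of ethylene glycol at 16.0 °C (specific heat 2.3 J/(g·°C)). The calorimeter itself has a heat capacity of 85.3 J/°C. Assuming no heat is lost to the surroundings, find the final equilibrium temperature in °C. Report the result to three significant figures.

Heat lost by olive oil = heat gained by ethylene glycol + calorimeter.
(435.5)(2.01)(155.4 − T) = [(186.5)(2.3) + 85.3](T − 16.0)
875.355 (155.4 − T) = 514.25 (T − 16.0)
136030 − 875.355 T = 514.25 T − 8228.0
144258.0 = 1389.605 T
T = 103.8 °C

T_f = 104 °C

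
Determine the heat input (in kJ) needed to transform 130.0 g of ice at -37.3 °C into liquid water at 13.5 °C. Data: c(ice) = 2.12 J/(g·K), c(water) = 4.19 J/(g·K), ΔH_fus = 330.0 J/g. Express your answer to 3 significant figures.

q1 (heat ice -37.3→0.0 °C): 130.0 × 2.12 × 37.3 = 10280 J
q2 (melt at 0 °C): 130.0 × 330.0 = 42900 J
q3 (heat water 0.0→13.5 °C): 130.0 × 4.19 × 13.5 = 7353 J
Total: 10280 + 42900 + 7353 = 60533 J = 60.5 kJ

q = 60.5 kJ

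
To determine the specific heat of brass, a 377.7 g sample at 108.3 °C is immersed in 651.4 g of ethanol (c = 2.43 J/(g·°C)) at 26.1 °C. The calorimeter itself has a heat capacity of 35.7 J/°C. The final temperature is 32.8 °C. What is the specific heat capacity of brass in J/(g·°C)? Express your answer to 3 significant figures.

c = 0.380 J/(g·°C)

q_gained = (651.4 × 2.43 + 35.7) × (32.8 − 26.1) = 10840 J
q_lost = 377.7 × c × (108.3 − 32.8) = 28516.35 c
Set equal: c = 10840 / 28516.35 = 0.380 J/(g·°C)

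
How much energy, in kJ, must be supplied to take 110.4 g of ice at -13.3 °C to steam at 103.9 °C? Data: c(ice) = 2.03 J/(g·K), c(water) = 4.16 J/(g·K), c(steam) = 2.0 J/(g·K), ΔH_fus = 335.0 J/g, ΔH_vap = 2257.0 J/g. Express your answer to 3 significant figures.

q1 (heat ice -13.3→0.0 °C): 110.4 × 2.03 × 13.3 = 2981 J
q2 (melt at 0 °C): 110.4 × 335.0 = 36984 J
q3 (heat water 0.0→100.0 °C): 110.4 × 4.16 × 100.0 = 45926 J
q4 (vaporize at 100 °C): 110.4 × 2257.0 = 249173 J
q5 (heat steam 100.0→103.9 °C): 110.4 × 2.0 × 3.9 = 861 J
Total: 2981 + 36984 + 45926 + 249173 + 861 = 335925 J = 336 kJ

q = 336 kJ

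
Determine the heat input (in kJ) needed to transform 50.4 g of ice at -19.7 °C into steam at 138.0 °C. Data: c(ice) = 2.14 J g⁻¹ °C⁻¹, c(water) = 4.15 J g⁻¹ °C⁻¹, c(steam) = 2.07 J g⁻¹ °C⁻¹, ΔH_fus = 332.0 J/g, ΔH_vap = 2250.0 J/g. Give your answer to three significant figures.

q1 (heat ice -19.7→0.0 °C): 50.4 × 2.14 × 19.7 = 2125 J
q2 (melt at 0 °C): 50.4 × 332.0 = 16733 J
q3 (heat water 0.0→100.0 °C): 50.4 × 4.15 × 100.0 = 20916 J
q4 (vaporize at 100 °C): 50.4 × 2250.0 = 113400 J
q5 (heat steam 100.0→138.0 °C): 50.4 × 2.07 × 38.0 = 3964 J
Total: 2125 + 16733 + 20916 + 113400 + 3964 = 157138 J = 157 kJ

q = 157 kJ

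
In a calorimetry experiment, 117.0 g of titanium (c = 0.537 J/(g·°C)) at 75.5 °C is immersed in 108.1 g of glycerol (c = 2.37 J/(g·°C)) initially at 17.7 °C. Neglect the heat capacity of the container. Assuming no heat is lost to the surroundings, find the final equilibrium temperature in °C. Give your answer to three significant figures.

Heat lost by titanium = heat gained by glycerol.
(117.0)(0.537)(75.5 − T) = (108.1)(2.37)(T − 17.7)
62.829 (75.5 − T) = 256.197 (T − 17.7)
4743.6 − 62.829 T = 256.197 T − 4534.7
9278.3 = 319.026 T
T = 29.08 °C

T_f = 29.1 °C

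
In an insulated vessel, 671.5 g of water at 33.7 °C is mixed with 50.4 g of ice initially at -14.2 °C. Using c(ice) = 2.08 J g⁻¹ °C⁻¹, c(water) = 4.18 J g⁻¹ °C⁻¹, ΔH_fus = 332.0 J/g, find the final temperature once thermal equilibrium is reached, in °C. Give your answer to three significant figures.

T_f = 25.3 °C

Heat to bring ice to 0 °C and melt it: q₁ = 50.4×2.08×14.2 + 50.4×332.0 = 18221 J
Heat the water can supply cooling to 0 °C: 671.5×4.18×33.7 = 94591.5 J > q₁, so all ice melts.
Energy balance: 671.5×4.18×(33.7 − T) = 18221 + 50.4×4.18×(T − 0)
2806.87(33.7 − T) = 18221 + 210.672 T
94591.5 − 18221 = 3017.542 T
T = 76370.5 / 3017.542 = 25.31 °C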